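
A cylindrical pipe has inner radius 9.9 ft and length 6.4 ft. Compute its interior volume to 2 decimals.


Shape: cylinder
Radius r = 9.9 ft, Height h = 6.4 ft
Formula: V = pi * r^2 * h
r^2 = 98.01
V = pi * 98.01 * 6.4
V = 627.264 * pi
V = 1970.61
1970.61 ft^3


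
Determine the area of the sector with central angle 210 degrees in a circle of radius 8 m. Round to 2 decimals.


Shape: circular sector
Radius r = 8 m, Angle = 210 degrees
Formula: A = (angle/360) * pi * r^2
r^2 = 64
Fraction of circle = 210/360
A = (210/360) * pi * 64
A = 37.333333 * pi
A = 117.29
117.29 m^2


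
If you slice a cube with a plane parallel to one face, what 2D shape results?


Solid: cube
Cutting plane: parallel to one face
Visualize the intersection of the plane with the solid's surface.
The boundary of the cut region is a square.
square


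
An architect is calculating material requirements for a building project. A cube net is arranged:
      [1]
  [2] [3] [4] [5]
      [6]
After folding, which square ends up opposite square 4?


Net: cross layout. Take square 3 as the base (bottom).
Fold the four squares in the horizontal row up around 3: 2 -> left, 4 -> right, 5 wraps to the top.
Fold 1 and 6 up from 3: 1 -> back, 6 -> front.
Opposite pairs are therefore: (1, 6), (2, 4), (3, 5).
Face 4 is opposite face 2.
face 2


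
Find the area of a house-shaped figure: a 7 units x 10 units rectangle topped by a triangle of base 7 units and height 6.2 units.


Composite shape: rectangle + triangle
Rectangle area = 7 * 10 = 70
Triangle area = 0.5 * 7 * 6.2 = 21.7
Total = 70 + 21.7
Total = 91.7
91.7 units^2


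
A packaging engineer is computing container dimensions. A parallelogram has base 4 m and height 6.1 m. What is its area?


Shape: parallelogram
Base b = 4 m, Height h = 6.1 m
Formula: A = b * h
A = 4 * 6.1
A = 24.4
24.4 m^2


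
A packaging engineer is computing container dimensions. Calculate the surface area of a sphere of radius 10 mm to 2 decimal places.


Shape: sphere
Radius r = 10 mm
Formula: SA = 4 * pi * r^2
r^2 = 100
SA = 4 * pi * 100
SA = 400 * pi
SA = 1256.64
1256.64 mm^2


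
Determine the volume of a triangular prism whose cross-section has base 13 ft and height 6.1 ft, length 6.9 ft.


Shape: triangular prism
Triangle base = 13 ft, triangle height = 6.1 ft, prism length L = 6.9 ft
Formula: V = (1/2 * b * h_tri) * L
Cross-section area = 0.5 * 13 * 6.1 = 39.65
V = 39.65 * 6.9
V = 273.585
273.585 ft^3


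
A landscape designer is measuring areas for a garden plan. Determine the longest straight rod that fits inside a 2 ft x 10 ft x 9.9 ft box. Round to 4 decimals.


Shape: rectangular box (space diagonal)
l = 2 ft, w = 10 ft, h = 9.9 ft
Visualize: the diagonal of the base, then a right triangle with that diagonal and the height.
Formula: d = sqrt(l^2 + w^2 + h^2)
l^2 + w^2 + h^2 = 4 + 100 + 98.01 = 202.01
d = sqrt(202.01)
d = 14.213
14.213 ft


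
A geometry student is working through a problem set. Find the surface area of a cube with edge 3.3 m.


Shape: cube
Side s = 3.3 m
A cube has 6 square faces.
Formula: SA = 6 * s^2
s^2 = 10.89
SA = 6 * 10.89
SA = 65.34
65.34 m^2


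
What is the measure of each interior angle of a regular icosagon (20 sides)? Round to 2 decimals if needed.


Shape: regular icosagon (20 sides)
Formula: interior angle = (n - 2) * 180 / n
(n - 2) = 18
(n - 2) * 180 = 3240
angle = 3240 / 20
angle = 162
162 degrees


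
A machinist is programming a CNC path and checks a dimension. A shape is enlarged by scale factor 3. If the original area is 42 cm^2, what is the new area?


Linear scale factor k = 3
Original area = 42 cm^2
Rule: under a linear scaling by k, areas scale by k^2.
k^2 = 3^2 = 9
New area = 42 * 9
New area = 378
378 cm^2


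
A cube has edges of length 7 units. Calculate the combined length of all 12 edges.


Shape: cube
Side s = 7 units
A cube has 12 edges, all equal.
Formula: total edge length = 12 * s
Total = 12 * 7
Total = 84
84 units


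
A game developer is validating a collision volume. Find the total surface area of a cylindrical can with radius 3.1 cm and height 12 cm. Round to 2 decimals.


Shape: closed cylinder
Radius r = 3.1 cm, Height h = 12 cm
Formula: SA = 2*pi*r^2 + 2*pi*r*h = 2*pi*r*(r + h)
r + h = 15.1
2 * r * (r + h) = 2 * 3.1 * 15.1 = 93.62
SA = 93.62 * pi
SA = 294.12
294.12 cm^2


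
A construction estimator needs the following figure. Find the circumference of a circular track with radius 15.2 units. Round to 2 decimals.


Shape: circle
Radius r = 15.2 units
Formula: C = 2 * pi * r
C = 2 * pi * 15.2
C = 30.4 * pi
C = 95.5
95.5 units


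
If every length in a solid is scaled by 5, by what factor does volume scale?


Linear scale factor k = 5
Rule: under a linear scaling by k, volumes scale by k^3.
k^3 = 5 * 5 * 5
k^3 = 25 * 5
k^3 = 125
Volume scales by a factor of 125.
125 (dimensionless)


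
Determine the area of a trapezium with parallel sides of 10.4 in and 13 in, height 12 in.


Shape: trapezoid
Parallel sides a = 10.4 in, b = 13 in; Height h = 12 in
Formula: A = (a + b) * h / 2
a + b = 10.4 + 13 = 23.4
A = 23.4 * 12 / 2
A = 280.8 / 2
A = 140.4
140.4 in^2


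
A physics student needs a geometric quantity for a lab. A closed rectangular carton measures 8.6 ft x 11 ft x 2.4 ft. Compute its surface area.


Shape: rectangular prism
l = 8.6 ft, w = 11 ft, h = 2.4 ft
Formula: SA = 2(lw + lh + wh)
lw = 94.6, lh = 20.64, wh = 26.4
lw + lh + wh = 141.64
SA = 2 * 141.64
SA = 283.28
283.28 ft^2


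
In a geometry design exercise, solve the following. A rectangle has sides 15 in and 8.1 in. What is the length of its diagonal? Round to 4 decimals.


Shape: rectangle (diagonal via Pythagoras)
Sides: 15 in and 8.1 in
Formula: d = sqrt(l^2 + w^2)
l^2 = 225, w^2 = 65.61
l^2 + w^2 = 290.61
d = sqrt(290.61)
d = 17.0473
17.0473 in


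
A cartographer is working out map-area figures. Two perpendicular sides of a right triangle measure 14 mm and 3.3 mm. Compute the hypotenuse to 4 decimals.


Shape: right triangle
Legs a = 14 mm, b = 3.3 mm
Formula: c = sqrt(a^2 + b^2)
a^2 = 196, b^2 = 10.89
a^2 + b^2 = 206.89
c = sqrt(206.89)
c = 14.3837
14.3837 mm


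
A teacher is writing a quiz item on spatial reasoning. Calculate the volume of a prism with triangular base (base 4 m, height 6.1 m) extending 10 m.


Shape: triangular prism
Triangle base = 4 m, triangle height = 6.1 m, prism length L = 10 m
Formula: V = (1/2 * b * h_tri) * L
Cross-section area = 0.5 * 4 * 6.1 = 12.2
V = 12.2 * 10
V = 122
122 m^3


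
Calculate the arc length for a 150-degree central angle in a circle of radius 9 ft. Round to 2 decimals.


Shape: circular arc
Radius r = 9 ft, Angle = 150 degrees
Formula: L = (angle/360) * 2 * pi * r
2 * pi * r = 18 * pi
L = (150/360) * 18 * pi
L = 7.5 * pi
L = 23.56
23.56 ft


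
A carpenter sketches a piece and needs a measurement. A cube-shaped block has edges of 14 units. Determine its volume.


Shape: cube
Side s = 14 units
Formula: V = s^3
V = 14 * 14 * 14
V = 196 * 14
V = 2744
2744 units^3


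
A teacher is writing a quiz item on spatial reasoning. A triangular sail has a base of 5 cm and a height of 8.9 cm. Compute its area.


Shape: triangle
Base b = 5 cm, Height h = 8.9 cm
Formula: A = (1/2) * b * h
A = 0.5 * 5 * 8.9
A = 0.5 * 44.5
A = 22.25
22.25 cm^2


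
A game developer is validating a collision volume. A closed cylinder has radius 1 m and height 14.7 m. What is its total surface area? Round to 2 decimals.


Shape: closed cylinder
Radius r = 1 m, Height h = 14.7 m
Formula: SA = 2*pi*r^2 + 2*pi*r*h = 2*pi*r*(r + h)
r + h = 15.7
2 * r * (r + h) = 2 * 1 * 15.7 = 31.4
SA = 31.4 * pi
SA = 98.65
98.65 m^2


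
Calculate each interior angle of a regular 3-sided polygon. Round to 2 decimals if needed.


Shape: regular triangle (3 sides)
Formula: interior angle = (n - 2) * 180 / n
(n - 2) = 1
(n - 2) * 180 = 180
angle = 180 / 3
angle = 60
60 degrees


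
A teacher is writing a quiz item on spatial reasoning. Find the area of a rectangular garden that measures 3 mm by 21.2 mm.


Shape: rectangle
Length l = 3 mm, Width w = 21.2 mm
Formula: A = l * w
A = 3 * 21.2
A = 63.6
63.6 mm^2


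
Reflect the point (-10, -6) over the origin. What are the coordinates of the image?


Transformation: reflection
Original point: (-10, -6)
Rule for reflection through the origin: (x, y) -> (-x, -y)
Apply: (-10, -6) -> (10, 6)
(10, 6)


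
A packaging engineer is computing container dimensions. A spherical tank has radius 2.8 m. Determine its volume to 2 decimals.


Shape: sphere
Radius r = 2.8 m
Formula: V = (4/3) * pi * r^3
r^3 = 21.952
(4/3) * 21.952 = 29.269333
V = 29.269333 * pi
V = 91.95
91.95 m^3


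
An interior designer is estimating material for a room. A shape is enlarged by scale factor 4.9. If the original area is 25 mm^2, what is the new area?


Linear scale factor k = 4.9
Original area = 25 mm^2
Rule: under a linear scaling by k, areas scale by k^2.
k^2 = 4.9^2 = 24.01
New area = 25 * 24.01
New area = 600.25
600.25 mm^2


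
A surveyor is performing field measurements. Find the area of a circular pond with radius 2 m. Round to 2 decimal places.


Shape: circle
Radius r = 2 m
Formula: A = pi * r^2
r^2 = 2^2 = 4
A = pi * 4
A = 12.57
12.57 m^2


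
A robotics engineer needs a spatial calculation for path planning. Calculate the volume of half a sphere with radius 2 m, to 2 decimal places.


Shape: hemisphere (half of a sphere)
Radius r = 2 m
Formula: V = (1/2) * (4/3) * pi * r^3 = (2/3) * pi * r^3
r^3 = 8
(2/3) * 8 = 5.333333
V = 5.333333 * pi
V = 16.76
16.76 m^3


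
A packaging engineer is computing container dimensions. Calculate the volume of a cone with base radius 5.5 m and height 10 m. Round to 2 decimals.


Shape: cone
Radius r = 5.5 m, Height h = 10 m
Formula: V = (1/3) * pi * r^2 * h
r^2 = 30.25
pi * r^2 * h = pi * 30.25 * 10 = 302.5 * pi
V = 302.5 * pi / 3
V = 316.78
316.78 m^3


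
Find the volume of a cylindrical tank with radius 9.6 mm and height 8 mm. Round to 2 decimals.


Shape: cylinder
Radius r = 9.6 mm, Height h = 8 mm
Formula: V = pi * r^2 * h
r^2 = 92.16
V = pi * 92.16 * 8
V = 737.28 * pi
V = 2316.23
2316.23 mm^3


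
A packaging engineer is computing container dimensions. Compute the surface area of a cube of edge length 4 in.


Shape: cube
Side s = 4 in
A cube has 6 square faces.
Formula: SA = 6 * s^2
s^2 = 16
SA = 6 * 16
SA = 96
96 in^2


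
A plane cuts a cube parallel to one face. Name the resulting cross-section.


Solid: cube
Cutting plane: parallel to one face
Visualize the intersection of the plane with the solid's surface.
The boundary of the cut region is a square.
square


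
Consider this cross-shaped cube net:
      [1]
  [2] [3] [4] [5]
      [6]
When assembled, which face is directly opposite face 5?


Net: cross layout. Take square 3 as the base (bottom).
Fold the four squares in the horizontal row up around 3: 2 -> left, 4 -> right, 5 wraps to the top.
Fold 1 and 6 up from 3: 1 -> back, 6 -> front.
Opposite pairs are therefore: (1, 6), (2, 4), (3, 5).
Face 5 is opposite face 3.
face 3


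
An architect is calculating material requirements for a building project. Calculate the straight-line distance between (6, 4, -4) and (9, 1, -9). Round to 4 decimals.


3D distance between two points
P1 = (6, 4, -4), P2 = (9, 1, -9)
Formula: d = sqrt((x2-x1)^2 + (y2-y1)^2 + (z2-z1)^2)
dx = 9 - 6 = 3
dy = 1 - 4 = -3
dz = -9 - -4 = -5
dx^2 + dy^2 + dz^2 = 9 + 9 + 25 = 43
d = sqrt(43)
d = 6.5574
6.5574 units


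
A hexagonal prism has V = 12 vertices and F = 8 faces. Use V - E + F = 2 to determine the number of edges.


Polyhedron: hexagonal prism
Euler's formula for convex polyhedra: V - E + F = 2
Given: V = 12 vertices and F = 8 faces
Solve for E:
E = V + F - 2 = 12 + 8 - 2 = 18
18 edges


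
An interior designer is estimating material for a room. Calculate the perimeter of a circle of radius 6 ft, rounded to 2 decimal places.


Shape: circle
Radius r = 6 ft
Formula: C = 2 * pi * r
C = 2 * pi * 6
C = 12 * pi
C = 37.7
37.7 ft


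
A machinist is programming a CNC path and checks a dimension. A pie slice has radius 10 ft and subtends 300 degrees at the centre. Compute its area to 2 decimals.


Shape: circular sector
Radius r = 10 ft, Angle = 300 degrees
Formula: A = (angle/360) * pi * r^2
r^2 = 100
Fraction of circle = 300/360
A = (300/360) * pi * 100
A = 83.333333 * pi
A = 261.8
261.8 ft^2


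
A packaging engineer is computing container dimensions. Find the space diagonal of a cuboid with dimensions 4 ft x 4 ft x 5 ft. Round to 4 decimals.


Shape: rectangular box (space diagonal)
l = 4 ft, w = 4 ft, h = 5 ft
Visualize: the diagonal of the base, then a right triangle with that diagonal and the height.
Formula: d = sqrt(l^2 + w^2 + h^2)
l^2 + w^2 + h^2 = 16 + 16 + 25 = 57
d = sqrt(57)
d = 7.5498
7.5498 ft


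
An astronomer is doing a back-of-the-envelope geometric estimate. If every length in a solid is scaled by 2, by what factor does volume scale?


Linear scale factor k = 2
Rule: under a linear scaling by k, volumes scale by k^3.
k^3 = 2 * 2 * 2
k^3 = 4 * 2
k^3 = 8
Volume scales by a factor of 8.
8 (dimensionless)


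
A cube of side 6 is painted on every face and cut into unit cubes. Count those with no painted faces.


Large cube: 6 x 6 x 6, cut into unit cubes.
n = 6, so n - 2 = 4
Unpainted cubes form the interior (n - 2)^3 block.
(n - 2)^3 = 4^3 = 64
64 unit cubes


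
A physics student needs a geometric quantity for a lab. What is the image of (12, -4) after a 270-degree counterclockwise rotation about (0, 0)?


Transformation: rotation about the origin
Original point: (12, -4)
Rule for 270 deg counterclockwise: (x, y) -> (y, -x)
Apply: (12, -4) -> (-4, -12)
(-4, -12)


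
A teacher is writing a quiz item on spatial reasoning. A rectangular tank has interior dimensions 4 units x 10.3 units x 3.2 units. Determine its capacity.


Shape: rectangular prism
l = 4 units, w = 10.3 units, h = 3.2 units
Formula: V = l * w * h
V = 4 * 10.3 * 3.2
V = 41.2 * 3.2
V = 131.84
131.84 units^3


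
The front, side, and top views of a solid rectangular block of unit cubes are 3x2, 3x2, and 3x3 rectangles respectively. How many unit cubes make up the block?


Orthographic views of a solid rectangular block:
Front view 3 x 2 -> length = 3, height = 2
Side view 3 x 2 -> width = 3, height = 2 (consistent)
Top view 3 x 3 -> confirms length = 3, width = 3
The block is 3 x 3 x 2.
Total unit cubes = 3 * 3 * 2 = 18
18 unit cubes


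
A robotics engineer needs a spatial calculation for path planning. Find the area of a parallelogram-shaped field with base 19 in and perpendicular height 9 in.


Shape: parallelogram
Base b = 19 in, Height h = 9 in
Formula: A = b * h
A = 19 * 9
A = 171
171 in^2


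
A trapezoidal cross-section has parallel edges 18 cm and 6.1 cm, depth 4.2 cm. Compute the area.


Shape: trapezoid
Parallel sides a = 18 cm, b = 6.1 cm; Height h = 4.2 cm
Formula: A = (a + b) * h / 2
a + b = 18 + 6.1 = 24.1
A = 24.1 * 4.2 / 2
A = 101.22 / 2
A = 50.61
50.61 cm^2


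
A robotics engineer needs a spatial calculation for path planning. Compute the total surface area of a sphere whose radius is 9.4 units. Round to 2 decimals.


Shape: sphere
Radius r = 9.4 units
Formula: SA = 4 * pi * r^2
r^2 = 88.36
SA = 4 * pi * 88.36
SA = 353.44 * pi
SA = 1110.36
1110.36 units^2


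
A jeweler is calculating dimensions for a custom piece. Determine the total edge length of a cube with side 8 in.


Shape: cube
Side s = 8 in
A cube has 12 edges, all equal.
Formula: total edge length = 12 * s
Total = 12 * 8
Total = 96
96 in


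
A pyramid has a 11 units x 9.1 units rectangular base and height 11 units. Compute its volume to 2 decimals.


Shape: rectangular pyramid
Base: 11 units x 9.1 units, Height h = 11 units
Formula: V = (1/3) * base_area * h
base_area = 11 * 9.1 = 100.1
base_area * h = 100.1 * 11 = 1101.1
V = 1101.1 / 3
V = 367.03
367.03 units^3


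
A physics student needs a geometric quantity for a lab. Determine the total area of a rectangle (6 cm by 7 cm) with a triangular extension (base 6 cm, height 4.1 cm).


Composite shape: rectangle + triangle
Rectangle area = 6 * 7 = 42
Triangle area = 0.5 * 6 * 4.1 = 12.3
Total = 42 + 12.3
Total = 54.3
54.3 cm^2


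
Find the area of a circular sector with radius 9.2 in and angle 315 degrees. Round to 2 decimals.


Shape: circular sector
Radius r = 9.2 in, Angle = 315 degrees
Formula: A = (angle/360) * pi * r^2
r^2 = 84.64
Fraction of circle = 315/360
A = (315/360) * pi * 84.64
A = 74.06 * pi
A = 232.67
232.67 in^2


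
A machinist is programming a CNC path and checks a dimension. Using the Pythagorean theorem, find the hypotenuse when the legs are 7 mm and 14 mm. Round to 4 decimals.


Shape: right triangle
Legs a = 7 mm, b = 14 mm
Formula: c = sqrt(a^2 + b^2)
a^2 = 49, b^2 = 196
a^2 + b^2 = 245
c = sqrt(245)
c = 15.6525
15.6525 mm


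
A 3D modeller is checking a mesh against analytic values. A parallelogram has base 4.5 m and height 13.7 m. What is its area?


Shape: parallelogram
Base b = 4.5 m, Height h = 13.7 m
Formula: A = b * h
A = 4.5 * 13.7
A = 61.65
61.65 m^2


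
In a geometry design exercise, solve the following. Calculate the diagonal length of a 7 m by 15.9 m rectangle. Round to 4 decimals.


Shape: rectangle (diagonal via Pythagoras)
Sides: 7 m and 15.9 m
Formula: d = sqrt(l^2 + w^2)
l^2 = 49, w^2 = 252.81
l^2 + w^2 = 301.81
d = sqrt(301.81)
d = 17.3727
17.3727 m


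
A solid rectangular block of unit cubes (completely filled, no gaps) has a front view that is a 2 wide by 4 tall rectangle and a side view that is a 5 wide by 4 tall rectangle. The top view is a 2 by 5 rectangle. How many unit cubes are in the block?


Orthographic views of a solid rectangular block:
Front view 2 x 4 -> length = 2, height = 4
Side view 5 x 4 -> width = 5, height = 4 (consistent)
Top view 2 x 5 -> confirms length = 2, width = 5
The block is 2 x 5 x 4.
Total unit cubes = 2 * 5 * 4 = 40
40 unit cubes


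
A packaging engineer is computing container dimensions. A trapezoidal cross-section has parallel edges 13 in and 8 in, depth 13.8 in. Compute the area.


Shape: trapezoid
Parallel sides a = 13 in, b = 8 in; Height h = 13.8 in
Formula: A = (a + b) * h / 2
a + b = 13 + 8 = 21
A = 21 * 13.8 / 2
A = 289.8 / 2
A = 144.9
144.9 in^2


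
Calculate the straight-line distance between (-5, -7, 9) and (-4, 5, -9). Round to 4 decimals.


3D distance between two points
P1 = (-5, -7, 9), P2 = (-4, 5, -9)
Formula: d = sqrt((x2-x1)^2 + (y2-y1)^2 + (z2-z1)^2)
dx = -4 - -5 = 1
dy = 5 - -7 = 12
dz = -9 - 9 = -18
dx^2 + dy^2 + dz^2 = 1 + 144 + 324 = 469
d = sqrt(469)
d = 21.6564
21.6564 units


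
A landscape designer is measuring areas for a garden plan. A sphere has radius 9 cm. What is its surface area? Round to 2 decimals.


Shape: sphere
Radius r = 9 cm
Formula: SA = 4 * pi * r^2
r^2 = 81
SA = 4 * pi * 81
SA = 324 * pi
SA = 1017.88
1017.88 cm^2


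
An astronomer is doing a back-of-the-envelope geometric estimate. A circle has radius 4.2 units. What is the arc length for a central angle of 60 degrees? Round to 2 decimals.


Shape: circular arc
Radius r = 4.2 units, Angle = 60 degrees
Formula: L = (angle/360) * 2 * pi * r
2 * pi * r = 8.4 * pi
L = (60/360) * 8.4 * pi
L = 1.4 * pi
L = 4.4
4.4 units


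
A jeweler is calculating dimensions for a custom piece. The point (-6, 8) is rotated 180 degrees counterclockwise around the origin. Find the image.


Transformation: rotation about the origin
Original point: (-6, 8)
Rule for 180 deg: (x, y) -> (-x, -y)
Apply: (-6, 8) -> (6, -8)
(6, -8)


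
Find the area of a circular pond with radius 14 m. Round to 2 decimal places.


Shape: circle
Radius r = 14 m
Formula: A = pi * r^2
r^2 = 14^2 = 196
A = pi * 196
A = 615.75
615.75 m^2


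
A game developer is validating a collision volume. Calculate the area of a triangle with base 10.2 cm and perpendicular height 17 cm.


Shape: triangle
Base b = 10.2 cm, Height h = 17 cm
Formula: A = (1/2) * b * h
A = 0.5 * 10.2 * 17
A = 0.5 * 173.4
A = 86.7
86.7 cm^2


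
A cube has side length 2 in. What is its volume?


Shape: cube
Side s = 2 in
Formula: V = s^3
V = 2 * 2 * 2
V = 4 * 2
V = 8
8 in^3


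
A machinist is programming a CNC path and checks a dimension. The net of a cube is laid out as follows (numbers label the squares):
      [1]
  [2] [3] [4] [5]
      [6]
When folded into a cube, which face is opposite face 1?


Net: cross layout. Take square 3 as the base (bottom).
Fold the four squares in the horizontal row up around 3: 2 -> left, 4 -> right, 5 wraps to the top.
Fold 1 and 6 up from 3: 1 -> back, 6 -> front.
Opposite pairs are therefore: (1, 6), (2, 4), (3, 5).
Face 1 is opposite face 6.
face 6


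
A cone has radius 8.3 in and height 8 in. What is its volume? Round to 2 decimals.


Shape: cone
Radius r = 8.3 in, Height h = 8 in
Formula: V = (1/3) * pi * r^2 * h
r^2 = 68.89
pi * r^2 * h = pi * 68.89 * 8 = 551.12 * pi
V = 551.12 * pi / 3
V = 577.13
577.13 in^3


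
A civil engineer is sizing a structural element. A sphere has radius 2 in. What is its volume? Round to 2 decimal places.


Shape: sphere
Radius r = 2 in
Formula: V = (4/3) * pi * r^3
r^3 = 8
(4/3) * 8 = 10.666667
V = 10.666667 * pi
V = 33.51
33.51 in^3


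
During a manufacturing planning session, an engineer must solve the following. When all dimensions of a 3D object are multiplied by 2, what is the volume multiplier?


Linear scale factor k = 2
Rule: under a linear scaling by k, volumes scale by k^3.
k^3 = 2 * 2 * 2
k^3 = 4 * 2
k^3 = 8
Volume scales by a factor of 8.
8 (dimensionless)


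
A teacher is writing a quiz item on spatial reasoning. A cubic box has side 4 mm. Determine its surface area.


Shape: cube
Side s = 4 mm
A cube has 6 square faces.
Formula: SA = 6 * s^2
s^2 = 16
SA = 6 * 16
SA = 96
96 mm^2


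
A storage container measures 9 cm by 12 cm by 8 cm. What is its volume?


Shape: rectangular prism
l = 9 cm, w = 12 cm, h = 8 cm
Formula: V = l * w * h
V = 9 * 12 * 8
V = 108 * 8
V = 864
864 cm^3


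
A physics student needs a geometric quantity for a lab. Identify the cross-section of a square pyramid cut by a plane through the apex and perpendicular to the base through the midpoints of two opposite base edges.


Solid: square pyramid
Cutting plane: through the apex and perpendicular to the base through the midpoints of two opposite base edges
Visualize the intersection of the plane with the solid's surface.
The boundary of the cut region is a isosceles triangle.
isosceles triangle


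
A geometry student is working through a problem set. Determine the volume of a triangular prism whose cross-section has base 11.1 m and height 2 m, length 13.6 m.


Shape: triangular prism
Triangle base = 11.1 m, triangle height = 2 m, prism length L = 13.6 m
Formula: V = (1/2 * b * h_tri) * L
Cross-section area = 0.5 * 11.1 * 2 = 11.1
V = 11.1 * 13.6
V = 150.96
150.96 m^3


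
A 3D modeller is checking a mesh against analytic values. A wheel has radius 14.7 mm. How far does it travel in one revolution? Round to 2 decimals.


Shape: circle
Radius r = 14.7 mm
Formula: C = 2 * pi * r
C = 2 * pi * 14.7
C = 29.4 * pi
C = 92.36
92.36 mm


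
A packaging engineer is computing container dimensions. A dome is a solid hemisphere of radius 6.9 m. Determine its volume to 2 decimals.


Shape: hemisphere (half of a sphere)
Radius r = 6.9 m
Formula: V = (1/2) * (4/3) * pi * r^3 = (2/3) * pi * r^3
r^3 = 328.509
(2/3) * 328.509 = 219.006
V = 219.006 * pi
V = 688.03
688.03 m^3


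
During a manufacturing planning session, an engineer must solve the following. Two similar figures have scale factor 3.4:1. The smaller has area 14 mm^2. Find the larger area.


Linear scale factor k = 3.4
Original area = 14 mm^2
Rule: under a linear scaling by k, areas scale by k^2.
k^2 = 3.4^2 = 11.56
New area = 14 * 11.56
New area = 161.84
161.84 mm^2


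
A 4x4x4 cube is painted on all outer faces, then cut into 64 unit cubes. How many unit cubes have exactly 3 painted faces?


Large cube: 4 x 4 x 4, cut into unit cubes.
Cubes with 3 painted faces are at the corners. A cube always has 8 corners.
Count = 8
8 unit cubes


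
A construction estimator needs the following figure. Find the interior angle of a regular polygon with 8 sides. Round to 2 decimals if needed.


Shape: regular octagon (8 sides)
Formula: interior angle = (n - 2) * 180 / n
(n - 2) = 6
(n - 2) * 180 = 1080
angle = 1080 / 8
angle = 135
135 degrees


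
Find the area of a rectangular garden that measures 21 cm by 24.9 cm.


Shape: rectangle
Length l = 21 cm, Width w = 24.9 cm
Formula: A = l * w
A = 21 * 24.9
A = 522.9
522.9 cm^2


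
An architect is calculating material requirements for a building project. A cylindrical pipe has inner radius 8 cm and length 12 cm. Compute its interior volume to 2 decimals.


Shape: cylinder
Radius r = 8 cm, Height h = 12 cm
Formula: V = pi * r^2 * h
r^2 = 64
V = pi * 64 * 12
V = 768 * pi
V = 2412.74
2412.74 cm^3


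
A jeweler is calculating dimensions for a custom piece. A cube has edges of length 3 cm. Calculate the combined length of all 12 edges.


Shape: cube
Side s = 3 cm
A cube has 12 edges, all equal.
Formula: total edge length = 12 * s
Total = 12 * 3
Total = 36
36 cm


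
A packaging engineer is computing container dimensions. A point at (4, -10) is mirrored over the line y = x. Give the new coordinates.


Transformation: reflection
Original point: (4, -10)
Rule for reflection over y = x: (x, y) -> (y, x)
Apply: (4, -10) -> (-10, 4)
(-10, 4)


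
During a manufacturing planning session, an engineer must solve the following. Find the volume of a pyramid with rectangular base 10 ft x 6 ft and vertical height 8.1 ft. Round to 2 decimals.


Shape: rectangular pyramid
Base: 10 ft x 6 ft, Height h = 8.1 ft
Formula: V = (1/3) * base_area * h
base_area = 10 * 6 = 60
base_area * h = 60 * 8.1 = 486
V = 486 / 3
V = 162
162 ft^3


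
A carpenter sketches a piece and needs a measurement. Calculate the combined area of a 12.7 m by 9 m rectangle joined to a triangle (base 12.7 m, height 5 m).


Composite shape: rectangle + triangle
Rectangle area = 12.7 * 9 = 114.3
Triangle area = 0.5 * 12.7 * 5 = 31.75
Total = 114.3 + 31.75
Total = 146.05
146.05 m^2


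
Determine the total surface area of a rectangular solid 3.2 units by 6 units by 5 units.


Shape: rectangular prism
l = 3.2 units, w = 6 units, h = 5 units
Formula: SA = 2(lw + lh + wh)
lw = 19.2, lh = 16, wh = 30
lw + lh + wh = 65.2
SA = 2 * 65.2
SA = 130.4
130.4 units^2


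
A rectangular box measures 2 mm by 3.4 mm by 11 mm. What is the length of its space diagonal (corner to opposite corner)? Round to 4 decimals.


Shape: rectangular box (space diagonal)
l = 2 mm, w = 3.4 mm, h = 11 mm
Visualize: the diagonal of the base, then a right triangle with that diagonal and the height.
Formula: d = sqrt(l^2 + w^2 + h^2)
l^2 + w^2 + h^2 = 4 + 11.56 + 121 = 136.56
d = sqrt(136.56)
d = 11.6859
11.6859 mm


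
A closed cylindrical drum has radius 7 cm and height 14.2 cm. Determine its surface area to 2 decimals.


Shape: closed cylinder
Radius r = 7 cm, Height h = 14.2 cm
Formula: SA = 2*pi*r^2 + 2*pi*r*h = 2*pi*r*(r + h)
r + h = 21.2
2 * r * (r + h) = 2 * 7 * 21.2 = 296.8
SA = 296.8 * pi
SA = 932.42
932.42 cm^2


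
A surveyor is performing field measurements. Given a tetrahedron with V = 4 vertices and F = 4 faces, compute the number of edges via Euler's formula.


Polyhedron: tetrahedron
Euler's formula for convex polyhedra: V - E + F = 2
Given: V = 4 vertices and F = 4 faces
Solve for E:
E = V + F - 2 = 4 + 4 - 2 = 6
6 edges


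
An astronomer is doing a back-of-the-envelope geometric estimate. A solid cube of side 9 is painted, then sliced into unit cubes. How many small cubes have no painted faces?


Large cube: 9 x 9 x 9, cut into unit cubes.
n = 9, so n - 2 = 7
Unpainted cubes form the interior (n - 2)^3 block.
(n - 2)^3 = 7^3 = 343
343 unit cubes


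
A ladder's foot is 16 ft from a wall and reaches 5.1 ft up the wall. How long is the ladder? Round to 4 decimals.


Shape: right triangle
Legs a = 16 ft, b = 5.1 ft
Formula: c = sqrt(a^2 + b^2)
a^2 = 256, b^2 = 26.01
a^2 + b^2 = 282.01
c = sqrt(282.01)
c = 16.7932
16.7932 ft


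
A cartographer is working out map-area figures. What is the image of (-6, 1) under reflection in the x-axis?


Transformation: reflection
Original point: (-6, 1)
Rule for reflection over the x-axis: (x, y) -> (x, -y)
Apply: (-6, 1) -> (-6, -1)
(-6, -1)


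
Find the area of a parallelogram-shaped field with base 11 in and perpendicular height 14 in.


Shape: parallelogram
Base b = 11 in, Height h = 14 in
Formula: A = b * h
A = 11 * 14
A = 154
154 in^2


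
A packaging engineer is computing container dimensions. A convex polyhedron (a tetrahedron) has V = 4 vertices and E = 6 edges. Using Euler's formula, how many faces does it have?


Polyhedron: tetrahedron
Euler's formula for convex polyhedra: V - E + F = 2
Given: V = 4 vertices and E = 6 edges
Solve for F:
F = 2 + E - V = 2 + 6 - 4 = 4
4 faces


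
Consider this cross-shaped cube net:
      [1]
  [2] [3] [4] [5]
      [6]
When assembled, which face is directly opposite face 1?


Net: cross layout. Take square 3 as the base (bottom).
Fold the four squares in the horizontal row up around 3: 2 -> left, 4 -> right, 5 wraps to the top.
Fold 1 and 6 up from 3: 1 -> back, 6 -> front.
Opposite pairs are therefore: (1, 6), (2, 4), (3, 5).
Face 1 is opposite face 6.
face 6


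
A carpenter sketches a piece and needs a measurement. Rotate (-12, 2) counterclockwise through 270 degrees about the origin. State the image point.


Transformation: rotation about the origin
Original point: (-12, 2)
Rule for 270 deg counterclockwise: (x, y) -> (y, -x)
Apply: (-12, 2) -> (2, 12)
(2, 12)


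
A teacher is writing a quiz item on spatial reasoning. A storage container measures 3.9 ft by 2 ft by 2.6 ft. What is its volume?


Shape: rectangular prism
l = 3.9 ft, w = 2 ft, h = 2.6 ft
Formula: V = l * w * h
V = 3.9 * 2 * 2.6
V = 7.8 * 2.6
V = 20.28
20.28 ft^3


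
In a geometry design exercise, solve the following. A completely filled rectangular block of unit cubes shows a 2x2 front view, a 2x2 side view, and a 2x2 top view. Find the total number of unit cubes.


Orthographic views of a solid rectangular block:
Front view 2 x 2 -> length = 2, height = 2
Side view 2 x 2 -> width = 2, height = 2 (consistent)
Top view 2 x 2 -> confirms length = 2, width = 2
The block is 2 x 2 x 2.
Total unit cubes = 2 * 2 * 2 = 8
8 unit cubes


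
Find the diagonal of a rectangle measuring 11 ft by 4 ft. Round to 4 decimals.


Shape: rectangle (diagonal via Pythagoras)
Sides: 11 ft and 4 ft
Formula: d = sqrt(l^2 + w^2)
l^2 = 121, w^2 = 16
l^2 + w^2 = 137
d = sqrt(137)
d = 11.7047
11.7047 ft


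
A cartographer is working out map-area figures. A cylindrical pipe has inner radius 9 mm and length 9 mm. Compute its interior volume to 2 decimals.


Shape: cylinder
Radius r = 9 mm, Height h = 9 mm
Formula: V = pi * r^2 * h
r^2 = 81
V = pi * 81 * 9
V = 729 * pi
V = 2290.22
2290.22 mm^3


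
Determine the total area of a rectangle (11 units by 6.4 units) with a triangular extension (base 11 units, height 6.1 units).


Composite shape: rectangle + triangle
Rectangle area = 11 * 6.4 = 70.4
Triangle area = 0.5 * 11 * 6.1 = 33.55
Total = 70.4 + 33.55
Total = 103.95
103.95 units^2


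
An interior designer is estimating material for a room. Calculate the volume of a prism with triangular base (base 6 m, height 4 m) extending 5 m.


Shape: triangular prism
Triangle base = 6 m, triangle height = 4 m, prism length L = 5 m
Formula: V = (1/2 * b * h_tri) * L
Cross-section area = 0.5 * 6 * 4 = 12
V = 12 * 5
V = 60
60 m^3


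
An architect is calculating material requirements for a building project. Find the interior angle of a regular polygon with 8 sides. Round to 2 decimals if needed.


Shape: regular octagon (8 sides)
Formula: interior angle = (n - 2) * 180 / n
(n - 2) = 6
(n - 2) * 180 = 1080
angle = 1080 / 8
angle = 135
135 degrees


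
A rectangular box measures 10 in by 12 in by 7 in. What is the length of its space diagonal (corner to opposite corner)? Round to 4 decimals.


Shape: rectangular box (space diagonal)
l = 10 in, w = 12 in, h = 7 in
Visualize: the diagonal of the base, then a right triangle with that diagonal and the height.
Formula: d = sqrt(l^2 + w^2 + h^2)
l^2 + w^2 + h^2 = 100 + 144 + 49 = 293
d = sqrt(293)
d = 17.1172
17.1172 in


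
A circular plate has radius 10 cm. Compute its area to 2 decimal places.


Shape: circle
Radius r = 10 cm
Formula: A = pi * r^2
r^2 = 10^2 = 100
A = pi * 100
A = 314.16
314.16 cm^2


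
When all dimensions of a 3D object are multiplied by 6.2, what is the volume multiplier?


Linear scale factor k = 6.2
Rule: under a linear scaling by k, volumes scale by k^3.
k^3 = 6.2 * 6.2 * 6.2
k^3 = 38.44 * 6.2
k^3 = 238.328
Volume scales by a factor of 238.328.
238.328 (dimensionless)


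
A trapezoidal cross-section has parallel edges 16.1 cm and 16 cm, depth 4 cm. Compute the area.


Shape: trapezoid
Parallel sides a = 16.1 cm, b = 16 cm; Height h = 4 cm
Formula: A = (a + b) * h / 2
a + b = 16.1 + 16 = 32.1
A = 32.1 * 4 / 2
A = 128.4 / 2
A = 64.2
64.2 cm^2


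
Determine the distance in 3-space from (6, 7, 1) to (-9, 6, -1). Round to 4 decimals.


3D distance between two points
P1 = (6, 7, 1), P2 = (-9, 6, -1)
Formula: d = sqrt((x2-x1)^2 + (y2-y1)^2 + (z2-z1)^2)
dx = -9 - 6 = -15
dy = 6 - 7 = -1
dz = -1 - 1 = -2
dx^2 + dy^2 + dz^2 = 225 + 1 + 4 = 230
d = sqrt(230)
d = 15.1658
15.1658 units


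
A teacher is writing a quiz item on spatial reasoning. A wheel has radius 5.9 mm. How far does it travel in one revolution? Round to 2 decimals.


Shape: circle
Radius r = 5.9 mm
Formula: C = 2 * pi * r
C = 2 * pi * 5.9
C = 11.8 * pi
C = 37.07
37.07 mm


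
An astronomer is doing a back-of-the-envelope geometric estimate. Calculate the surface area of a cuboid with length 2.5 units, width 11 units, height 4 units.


Shape: rectangular prism
l = 2.5 units, w = 11 units, h = 4 units
Formula: SA = 2(lw + lh + wh)
lw = 27.5, lh = 10, wh = 44
lw + lh + wh = 81.5
SA = 2 * 81.5
SA = 163
163 units^2


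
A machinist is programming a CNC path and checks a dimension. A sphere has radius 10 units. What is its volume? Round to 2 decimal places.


Shape: sphere
Radius r = 10 units
Formula: V = (4/3) * pi * r^3
r^3 = 1000
(4/3) * 1000 = 1333.333333
V = 1333.333333 * pi
V = 4188.79
4188.79 units^3


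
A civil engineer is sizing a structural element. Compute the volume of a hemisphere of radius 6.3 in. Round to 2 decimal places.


Shape: hemisphere (half of a sphere)
Radius r = 6.3 in
Formula: V = (1/2) * (4/3) * pi * r^3 = (2/3) * pi * r^3
r^3 = 250.047
(2/3) * 250.047 = 166.698
V = 166.698 * pi
V = 523.7
523.7 in^3


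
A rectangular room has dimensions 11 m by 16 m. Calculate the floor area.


Shape: rectangle
Length l = 11 m, Width w = 16 m
Formula: A = l * w
A = 11 * 16
A = 176
176 m^2


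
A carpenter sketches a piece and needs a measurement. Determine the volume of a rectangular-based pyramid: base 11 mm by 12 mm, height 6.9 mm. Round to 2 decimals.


Shape: rectangular pyramid
Base: 11 mm x 12 mm, Height h = 6.9 mm
Formula: V = (1/3) * base_area * h
base_area = 11 * 12 = 132
base_area * h = 132 * 6.9 = 910.8
V = 910.8 / 3
V = 303.6
303.6 mm^3


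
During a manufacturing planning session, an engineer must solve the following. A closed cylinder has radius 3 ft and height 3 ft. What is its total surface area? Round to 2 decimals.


Shape: closed cylinder
Radius r = 3 ft, Height h = 3 ft
Formula: SA = 2*pi*r^2 + 2*pi*r*h = 2*pi*r*(r + h)
r + h = 6
2 * r * (r + h) = 2 * 3 * 6 = 36
SA = 36 * pi
SA = 113.1
113.1 ft^2


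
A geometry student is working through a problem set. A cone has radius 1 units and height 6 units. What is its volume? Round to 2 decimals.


Shape: cone
Radius r = 1 units, Height h = 6 units
Formula: V = (1/3) * pi * r^2 * h
r^2 = 1
pi * r^2 * h = pi * 1 * 6 = 6 * pi
V = 6 * pi / 3
V = 6.28
6.28 units^3


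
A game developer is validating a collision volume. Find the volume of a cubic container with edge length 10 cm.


Shape: cube
Side s = 10 cm
Formula: V = s^3
V = 10 * 10 * 10
V = 100 * 10
V = 1000
1000 cm^3


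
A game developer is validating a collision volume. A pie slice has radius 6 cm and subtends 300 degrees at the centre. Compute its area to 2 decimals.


Shape: circular sector
Radius r = 6 cm, Angle = 300 degrees
Formula: A = (angle/360) * pi * r^2
r^2 = 36
Fraction of circle = 300/360
A = (300/360) * pi * 36
A = 30 * pi
A = 94.25
94.25 cm^2


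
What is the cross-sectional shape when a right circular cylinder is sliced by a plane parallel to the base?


Solid: right circular cylinder
Cutting plane: parallel to the base
Visualize the intersection of the plane with the solid's surface.
The boundary of the cut region is a circle.
circle


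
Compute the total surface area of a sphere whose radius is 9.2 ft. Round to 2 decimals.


Shape: sphere
Radius r = 9.2 ft
Formula: SA = 4 * pi * r^2
r^2 = 84.64
SA = 4 * pi * 84.64
SA = 338.56 * pi
SA = 1063.62
1063.62 ft^2


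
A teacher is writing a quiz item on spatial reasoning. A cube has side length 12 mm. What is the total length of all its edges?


Shape: cube
Side s = 12 mm
A cube has 12 edges, all equal.
Formula: total edge length = 12 * s
Total = 12 * 12
Total = 144
144 mm


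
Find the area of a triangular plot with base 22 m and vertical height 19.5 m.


Shape: triangle
Base b = 22 m, Height h = 19.5 m
Formula: A = (1/2) * b * h
A = 0.5 * 22 * 19.5
A = 0.5 * 429
A = 214.5
214.5 m^2


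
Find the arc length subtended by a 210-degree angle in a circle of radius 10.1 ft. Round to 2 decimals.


Shape: circular arc
Radius r = 10.1 ft, Angle = 210 degrees
Formula: L = (angle/360) * 2 * pi * r
2 * pi * r = 20.2 * pi
L = (210/360) * 20.2 * pi
L = 11.783333 * pi
L = 37.02
37.02 ft


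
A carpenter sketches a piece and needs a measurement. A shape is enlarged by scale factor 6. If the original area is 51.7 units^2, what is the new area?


Linear scale factor k = 6
Original area = 51.7 units^2
Rule: under a linear scaling by k, areas scale by k^2.
k^2 = 6^2 = 36
New area = 51.7 * 36
New area = 1861.2
1861.2 units^2


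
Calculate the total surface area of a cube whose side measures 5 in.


Shape: cube
Side s = 5 in
A cube has 6 square faces.
Formula: SA = 6 * s^2
s^2 = 25
SA = 6 * 25
SA = 150
150 in^2


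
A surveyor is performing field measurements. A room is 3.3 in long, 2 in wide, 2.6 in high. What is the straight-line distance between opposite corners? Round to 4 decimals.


Shape: rectangular box (space diagonal)
l = 3.3 in, w = 2 in, h = 2.6 in
Visualize: the diagonal of the base, then a right triangle with that diagonal and the height.
Formula: d = sqrt(l^2 + w^2 + h^2)
l^2 + w^2 + h^2 = 10.89 + 4 + 6.76 = 21.65
d = sqrt(21.65)
d = 4.653
4.653 in


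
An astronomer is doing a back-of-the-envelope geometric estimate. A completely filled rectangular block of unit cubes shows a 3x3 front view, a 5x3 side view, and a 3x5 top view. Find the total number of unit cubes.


Orthographic views of a solid rectangular block:
Front view 3 x 3 -> length = 3, height = 3
Side view 5 x 3 -> width = 5, height = 3 (consistent)
Top view 3 x 5 -> confirms length = 3, width = 5
The block is 3 x 5 x 3.
Total unit cubes = 3 * 5 * 3 = 45
45 unit cubes


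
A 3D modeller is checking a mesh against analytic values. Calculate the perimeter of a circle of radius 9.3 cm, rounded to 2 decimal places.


Shape: circle
Radius r = 9.3 cm
Formula: C = 2 * pi * r
C = 2 * pi * 9.3
C = 18.6 * pi
C = 58.43
58.43 cm
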